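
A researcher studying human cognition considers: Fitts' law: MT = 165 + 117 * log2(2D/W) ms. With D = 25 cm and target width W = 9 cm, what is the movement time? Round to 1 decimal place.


MT = 165 + 117 * log2(2*25/9)
2D/W = 5.555556
log2(5.555556) = 2.4739
MT = 165 + 117 * 2.4739
= 454.4 ms


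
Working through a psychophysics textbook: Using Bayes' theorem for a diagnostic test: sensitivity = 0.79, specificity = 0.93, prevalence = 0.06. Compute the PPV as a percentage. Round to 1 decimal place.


PPV = (sens * prev) / (sens * prev + (1-spec) * (1-prev))
Numerator = 0.79 * 0.06 = 0.0474
P(positive and no disease) = (1 - spec) * (1 - prev) = (1 - 0.93) * (1 - 0.06) = 0.0658
Denominator = 0.0474 + 0.0658 = 0.1132
PPV = 0.0474 / 0.1132 = 0.418728
As percentage = 41.9


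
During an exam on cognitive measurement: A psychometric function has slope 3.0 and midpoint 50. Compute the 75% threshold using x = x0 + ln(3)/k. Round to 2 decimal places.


At P = 0.75: 0.75 = 1/(1 + e^(-k*(x-x0)))
Solving: e^(-k*(x-x0)) = 1/3
x = x0 + ln(3)/k
ln(3) = 1.0986
x = 50 + 1.0986/3.0
= 50 + 0.3662
= 50.37


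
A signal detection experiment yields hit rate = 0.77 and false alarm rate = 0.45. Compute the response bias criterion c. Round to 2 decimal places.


c = -0.5 * (z(HR) + z(FAR))
z(0.77) = 0.7388
z(0.45) = -0.1257
c = -0.5 * (0.7388 + -0.1257)
= -0.5 * 0.6131
= -0.31


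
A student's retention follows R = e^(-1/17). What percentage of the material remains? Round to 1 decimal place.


R = e^(-t/S)
-t/S = -1/17 = -0.058824
R = e^(-0.058824) = 0.942873
Percentage = 0.942873 * 100
= 94.3


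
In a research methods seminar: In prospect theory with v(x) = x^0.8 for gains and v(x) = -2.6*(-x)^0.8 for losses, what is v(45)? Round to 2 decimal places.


Since x = 45 >= 0, use v(x) = x^0.8
45^0.8 = 21.017
v(45) = 21.02


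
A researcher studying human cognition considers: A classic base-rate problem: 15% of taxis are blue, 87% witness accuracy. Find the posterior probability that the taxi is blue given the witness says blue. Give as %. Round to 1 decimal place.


P(blue | says blue) = P(says blue | blue)*P(blue) / [P(says blue | blue)*P(blue) + P(says blue | not blue)*P(not blue)]
Numerator = 0.87 * 0.15 = 0.1305
False identification = 0.13 * 0.85 = 0.1105
P = 0.1305 / (0.1305 + 0.1105)
= 0.1305 / 0.241
As percentage = 54.1


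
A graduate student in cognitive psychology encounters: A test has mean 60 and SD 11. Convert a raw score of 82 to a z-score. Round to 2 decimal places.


z = (X - mu) / sigma
= (82 - 60) / 11
= 22 / 11
= 2.00


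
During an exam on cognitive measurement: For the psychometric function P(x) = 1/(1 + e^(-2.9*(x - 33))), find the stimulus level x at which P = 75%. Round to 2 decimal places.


At P = 0.75: 0.75 = 1/(1 + e^(-k*(x-x0)))
Solving: e^(-k*(x-x0)) = 1/3
x = x0 + ln(3)/k
ln(3) = 1.0986
x = 33 + 1.0986/2.9
= 33 + 0.3788
= 33.38


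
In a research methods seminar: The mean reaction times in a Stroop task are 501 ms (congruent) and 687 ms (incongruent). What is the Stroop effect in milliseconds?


Stroop effect = RT(incongruent) - RT(congruent)
= 687 - 501
= 186 ms


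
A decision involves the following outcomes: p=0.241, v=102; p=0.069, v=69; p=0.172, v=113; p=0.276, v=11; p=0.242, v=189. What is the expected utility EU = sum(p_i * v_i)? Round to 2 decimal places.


EU = sum(p_i * v_i)
0.241 * 102 = 24.582
0.069 * 69 = 4.761
0.172 * 113 = 19.436
0.276 * 11 = 3.036
0.242 * 189 = 45.738
EU = 24.582 + 4.761 + 19.436 + 3.036 + 45.738
= 97.55


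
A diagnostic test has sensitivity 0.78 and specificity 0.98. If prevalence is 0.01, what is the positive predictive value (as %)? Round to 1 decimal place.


PPV = (sens * prev) / (sens * prev + (1-spec) * (1-prev))
Numerator = 0.78 * 0.01 = 0.0078
P(positive and no disease) = (1 - spec) * (1 - prev) = (1 - 0.98) * (1 - 0.01) = 0.0198
Denominator = 0.0078 + 0.0198 = 0.0276
PPV = 0.0078 / 0.0276 = 0.282609
As percentage = 28.3


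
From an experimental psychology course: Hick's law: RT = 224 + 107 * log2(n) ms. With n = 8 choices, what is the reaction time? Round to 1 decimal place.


RT = 224 + 107 * log2(8)
log2(8) = 3.0
RT = 224 + 107 * 3.0
= 224 + 321.0
= 545.0 ms


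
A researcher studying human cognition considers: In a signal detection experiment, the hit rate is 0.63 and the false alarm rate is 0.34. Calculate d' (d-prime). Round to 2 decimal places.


d' = z(HR) - z(FAR)
z(0.63) = 0.3319
z(0.34) = -0.4125
d' = 0.3319 - -0.4125
= 0.74


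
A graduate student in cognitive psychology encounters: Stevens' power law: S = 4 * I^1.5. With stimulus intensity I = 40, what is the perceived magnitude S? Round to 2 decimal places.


S = 4 * 40^1.5
40^1.5 = 252.9822
S = 4 * 252.9822
= 1011.93


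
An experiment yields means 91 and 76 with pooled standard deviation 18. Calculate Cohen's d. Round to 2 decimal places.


Cohen's d = (M1 - M2) / S_pooled
= (91 - 76) / 18
= 15 / 18
= 0.83


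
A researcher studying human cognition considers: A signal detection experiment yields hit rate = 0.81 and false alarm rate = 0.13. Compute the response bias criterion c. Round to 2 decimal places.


c = -0.5 * (z(HR) + z(FAR))
z(0.81) = 0.8779
z(0.13) = -1.1264
c = -0.5 * (0.8779 + -1.1264)
= -0.5 * -0.2485
= 0.12


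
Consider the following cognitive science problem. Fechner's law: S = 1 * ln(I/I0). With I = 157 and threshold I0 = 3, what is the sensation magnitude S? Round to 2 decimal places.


S = 1 * ln(157/3)
I/I0 = 52.333333
ln(52.333333) = 3.9576
S = 1 * 3.9576
= 3.96


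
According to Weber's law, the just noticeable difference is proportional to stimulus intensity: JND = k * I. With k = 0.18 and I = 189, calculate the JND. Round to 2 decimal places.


JND = k * I
JND = 0.18 * 189
= 34.02


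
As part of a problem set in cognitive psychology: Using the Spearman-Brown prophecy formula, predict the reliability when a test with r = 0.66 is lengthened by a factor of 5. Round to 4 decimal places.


r_new = n*r / (1 + (n-1)*r)
Numerator = 5 * 0.66 = 3.3
Denominator = 1 + 4 * 0.66 = 3.64
r_new = 3.3 / 3.64
= 0.9066


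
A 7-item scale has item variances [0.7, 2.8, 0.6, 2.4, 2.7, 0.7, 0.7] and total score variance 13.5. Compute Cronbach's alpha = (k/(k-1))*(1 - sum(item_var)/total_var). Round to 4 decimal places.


alpha = (k/(k-1)) * (1 - sum(s_i^2)/s_total^2)
sum(item variances) = 10.6
k/(k-1) = 7/6 = 1.166667
1 - 10.6/13.5 = 1 - 0.785185 = 0.214815
alpha = 1.166667 * 0.214815
= 0.2506


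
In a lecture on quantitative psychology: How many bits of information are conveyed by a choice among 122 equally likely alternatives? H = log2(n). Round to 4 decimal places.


H = log2(n)
H = log2(122)
= 6.9307


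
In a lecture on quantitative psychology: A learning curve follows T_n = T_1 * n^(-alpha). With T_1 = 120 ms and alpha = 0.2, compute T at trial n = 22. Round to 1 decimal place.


T_n = 120 * 22^(-0.2)
22^(-0.2) = 0.538909
T_n = 120 * 0.538909
= 64.7 ms


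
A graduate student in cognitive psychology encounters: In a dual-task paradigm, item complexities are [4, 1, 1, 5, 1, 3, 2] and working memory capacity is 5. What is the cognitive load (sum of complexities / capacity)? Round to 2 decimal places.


Total complexity = 4 + 1 + 1 + 5 + 1 + 3 + 2 = 17
Load = total / capacity = 17 / 5
= 3.40


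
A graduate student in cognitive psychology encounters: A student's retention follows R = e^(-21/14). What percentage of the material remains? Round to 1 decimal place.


R = e^(-t/S)
-t/S = -21/14 = -1.5
R = e^(-1.5) = 0.22313
Percentage = 0.22313 * 100
= 22.3


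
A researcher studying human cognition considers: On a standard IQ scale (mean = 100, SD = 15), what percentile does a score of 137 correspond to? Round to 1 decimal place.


z = (IQ - mean) / SD
z = (137 - 100) / 15 = 2.4667
Percentile = Phi(2.4667) * 100
Phi(2.4667) = 0.993182
= 99.3


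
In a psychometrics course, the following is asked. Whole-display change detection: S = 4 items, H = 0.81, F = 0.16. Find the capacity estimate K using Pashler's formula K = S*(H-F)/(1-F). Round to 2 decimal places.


K = S * (H - F) / (1 - F)
H - F = 0.65
1 - F = 0.84
K = 4 * 0.65 / 0.84
= 3.10


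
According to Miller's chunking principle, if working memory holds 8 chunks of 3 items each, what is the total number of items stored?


Total items = chunks * items_per_chunk
= 8 * 3
= 24


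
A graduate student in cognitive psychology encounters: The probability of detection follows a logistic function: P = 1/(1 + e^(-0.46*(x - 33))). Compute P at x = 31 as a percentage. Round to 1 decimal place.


P(x) = 1/(1 + e^(-0.46*(31 - 33)))
Exponent = -0.46 * -2 = 0.92
e^(0.92) = 2.50929
P = 1/(1 + 2.50929) = 0.284958
Percentage = 28.5


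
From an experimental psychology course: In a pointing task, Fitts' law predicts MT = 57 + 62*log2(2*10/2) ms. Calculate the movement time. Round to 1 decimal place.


MT = 57 + 62 * log2(2*10/2)
2D/W = 10.0
log2(10.0) = 3.3219
MT = 57 + 62 * 3.3219
= 263.0 ms


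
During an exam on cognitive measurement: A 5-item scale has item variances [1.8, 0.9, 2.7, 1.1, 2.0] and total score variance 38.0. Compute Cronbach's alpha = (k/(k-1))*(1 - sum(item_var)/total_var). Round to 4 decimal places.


alpha = (k/(k-1)) * (1 - sum(s_i^2)/s_total^2)
sum(item variances) = 8.5
k/(k-1) = 5/4 = 1.25
1 - 8.5/38.0 = 1 - 0.223684 = 0.776316
alpha = 1.25 * 0.776316
= 0.9704


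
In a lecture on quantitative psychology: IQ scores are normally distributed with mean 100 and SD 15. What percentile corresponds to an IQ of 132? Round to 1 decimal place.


z = (IQ - mean) / SD
z = (132 - 100) / 15 = 2.1333
Percentile = Phi(2.1333) * 100
Phi(2.1333) = 0.98355
= 98.4


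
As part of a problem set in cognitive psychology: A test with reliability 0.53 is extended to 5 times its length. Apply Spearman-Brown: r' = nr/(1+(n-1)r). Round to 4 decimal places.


r_new = n*r / (1 + (n-1)*r)
Numerator = 5 * 0.53 = 2.65
Denominator = 1 + 4 * 0.53 = 3.12
r_new = 2.65 / 3.12
= 0.8494


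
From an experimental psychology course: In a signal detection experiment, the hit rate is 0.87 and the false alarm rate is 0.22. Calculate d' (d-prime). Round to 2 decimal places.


d' = z(HR) - z(FAR)
z(0.87) = 1.1264
z(0.22) = -0.7722
d' = 1.1264 - -0.7722
= 1.90


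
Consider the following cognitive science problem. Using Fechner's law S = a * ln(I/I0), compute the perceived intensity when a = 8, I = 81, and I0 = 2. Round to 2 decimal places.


S = 8 * ln(81/2)
I/I0 = 40.5
ln(40.5) = 3.7013
S = 8 * 3.7013
= 29.61


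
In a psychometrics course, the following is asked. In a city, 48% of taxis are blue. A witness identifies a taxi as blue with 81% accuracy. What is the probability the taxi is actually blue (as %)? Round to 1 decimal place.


P(blue | says blue) = P(says blue | blue)*P(blue) / [P(says blue | blue)*P(blue) + P(says blue | not blue)*P(not blue)]
Numerator = 0.81 * 0.48 = 0.3888
False identification = 0.19 * 0.52 = 0.0988
P = 0.3888 / (0.3888 + 0.0988)
= 0.3888 / 0.4876
As percentage = 79.7


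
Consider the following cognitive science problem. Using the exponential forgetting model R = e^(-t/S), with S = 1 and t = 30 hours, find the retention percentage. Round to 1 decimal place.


R = e^(-t/S)
-t/S = -30/1 = -30.0
R = e^(-30.0) = 0.0
Percentage = 0.0 * 100
= 0.0


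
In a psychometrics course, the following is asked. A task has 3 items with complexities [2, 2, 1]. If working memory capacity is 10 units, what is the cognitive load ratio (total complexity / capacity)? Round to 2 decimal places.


Total complexity = 2 + 2 + 1 = 5
Load = total / capacity = 5 / 10
= 0.50


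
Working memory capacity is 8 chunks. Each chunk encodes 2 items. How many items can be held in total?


Total items = chunks * items_per_chunk
= 8 * 2
= 16


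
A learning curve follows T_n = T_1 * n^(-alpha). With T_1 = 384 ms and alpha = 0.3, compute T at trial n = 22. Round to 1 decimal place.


T_n = 384 * 22^(-0.3)
22^(-0.3) = 0.395615
T_n = 384 * 0.395615
= 151.9 ms


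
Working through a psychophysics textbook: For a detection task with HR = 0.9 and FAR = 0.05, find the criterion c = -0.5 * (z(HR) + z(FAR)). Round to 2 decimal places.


c = -0.5 * (z(HR) + z(FAR))
z(0.9) = 1.2816
z(0.05) = -1.6449
c = -0.5 * (1.2816 + -1.6449)
= -0.5 * -0.3633
= 0.18


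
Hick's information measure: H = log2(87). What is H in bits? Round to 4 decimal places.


H = log2(n)
H = log2(87)
= 6.4429


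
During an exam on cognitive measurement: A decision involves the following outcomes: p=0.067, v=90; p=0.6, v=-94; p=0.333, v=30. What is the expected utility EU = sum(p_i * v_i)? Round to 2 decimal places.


EU = sum(p_i * v_i)
0.067 * 90 = 6.03
0.6 * -94 = -56.4
0.333 * 30 = 9.99
EU = 6.03 + -56.4 + 9.99
= -40.38


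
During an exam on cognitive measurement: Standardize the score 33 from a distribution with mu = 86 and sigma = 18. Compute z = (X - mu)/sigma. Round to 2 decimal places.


z = (X - mu) / sigma
= (33 - 86) / 18
= -53 / 18
= -2.94


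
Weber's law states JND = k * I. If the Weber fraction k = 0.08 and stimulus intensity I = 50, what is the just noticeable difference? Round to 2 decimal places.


JND = k * I
JND = 0.08 * 50
= 4.00


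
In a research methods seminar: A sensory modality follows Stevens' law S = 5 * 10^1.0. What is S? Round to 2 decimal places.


S = 5 * 10^1.0
10^1.0 = 10.0
S = 5 * 10.0
= 50.00


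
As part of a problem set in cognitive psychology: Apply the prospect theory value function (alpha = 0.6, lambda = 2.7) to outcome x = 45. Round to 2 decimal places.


Since x = 45 >= 0, use v(x) = x^0.6
45^0.6 = 9.8158
v(45) = 9.82


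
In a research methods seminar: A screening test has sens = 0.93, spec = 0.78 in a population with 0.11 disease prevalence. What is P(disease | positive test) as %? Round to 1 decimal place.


PPV = (sens * prev) / (sens * prev + (1-spec) * (1-prev))
Numerator = 0.93 * 0.11 = 0.1023
P(positive and no disease) = (1 - spec) * (1 - prev) = (1 - 0.78) * (1 - 0.11) = 0.1958
Denominator = 0.1023 + 0.1958 = 0.2981
PPV = 0.1023 / 0.2981 = 0.343173
As percentage = 34.3


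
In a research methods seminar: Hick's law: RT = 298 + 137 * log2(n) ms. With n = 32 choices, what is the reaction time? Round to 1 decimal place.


RT = 298 + 137 * log2(32)
log2(32) = 5.0
RT = 298 + 137 * 5.0
= 298 + 685.0
= 983.0 ms


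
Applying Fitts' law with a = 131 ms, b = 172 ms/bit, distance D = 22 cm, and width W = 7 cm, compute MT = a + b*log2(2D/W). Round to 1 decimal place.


MT = 131 + 172 * log2(2*22/7)
2D/W = 6.285714
log2(6.285714) = 2.6521
MT = 131 + 172 * 2.6521
= 587.2 ms


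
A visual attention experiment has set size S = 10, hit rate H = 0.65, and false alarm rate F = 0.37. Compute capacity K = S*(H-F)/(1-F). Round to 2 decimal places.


K = S * (H - F) / (1 - F)
H - F = 0.28
1 - F = 0.63
K = 10 * 0.28 / 0.63
= 4.44


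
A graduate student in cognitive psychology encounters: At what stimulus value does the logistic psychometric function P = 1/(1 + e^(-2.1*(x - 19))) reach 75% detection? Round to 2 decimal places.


At P = 0.75: 0.75 = 1/(1 + e^(-k*(x-x0)))
Solving: e^(-k*(x-x0)) = 1/3
x = x0 + ln(3)/k
ln(3) = 1.0986
x = 19 + 1.0986/2.1
= 19 + 0.5231
= 19.52


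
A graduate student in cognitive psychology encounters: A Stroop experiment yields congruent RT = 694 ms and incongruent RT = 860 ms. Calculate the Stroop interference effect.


Stroop effect = RT(incongruent) - RT(congruent)
= 860 - 694
= 166 ms


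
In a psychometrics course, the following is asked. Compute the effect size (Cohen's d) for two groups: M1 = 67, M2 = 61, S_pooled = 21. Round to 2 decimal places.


Cohen's d = (M1 - M2) / S_pooled
= (67 - 61) / 21
= 6 / 21
= 0.29


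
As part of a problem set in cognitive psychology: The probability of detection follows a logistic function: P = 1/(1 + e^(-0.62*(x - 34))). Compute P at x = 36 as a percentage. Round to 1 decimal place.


P(x) = 1/(1 + e^(-0.62*(36 - 34)))
Exponent = -0.62 * 2 = -1.24
e^(-1.24) = 0.289384
P = 1/(1 + 0.289384) = 0.775564
Percentage = 77.6


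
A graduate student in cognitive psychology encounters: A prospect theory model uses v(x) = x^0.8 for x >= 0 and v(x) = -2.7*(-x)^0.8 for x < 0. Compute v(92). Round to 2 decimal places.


Since x = 92 >= 0, use v(x) = x^0.8
92^0.8 = 37.2418
v(92) = 37.24


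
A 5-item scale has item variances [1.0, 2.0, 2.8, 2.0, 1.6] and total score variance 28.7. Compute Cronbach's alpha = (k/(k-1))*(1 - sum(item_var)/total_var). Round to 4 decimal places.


alpha = (k/(k-1)) * (1 - sum(s_i^2)/s_total^2)
sum(item variances) = 9.4
k/(k-1) = 5/4 = 1.25
1 - 9.4/28.7 = 1 - 0.327526 = 0.672474
alpha = 1.25 * 0.672474
= 0.8406


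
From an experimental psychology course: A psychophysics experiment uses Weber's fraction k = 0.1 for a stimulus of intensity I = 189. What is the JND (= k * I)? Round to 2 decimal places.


JND = k * I
JND = 0.1 * 189
= 18.90


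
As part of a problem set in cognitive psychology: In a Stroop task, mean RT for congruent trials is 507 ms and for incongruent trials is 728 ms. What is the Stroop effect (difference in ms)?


Stroop effect = RT(incongruent) - RT(congruent)
= 728 - 507
= 221 ms


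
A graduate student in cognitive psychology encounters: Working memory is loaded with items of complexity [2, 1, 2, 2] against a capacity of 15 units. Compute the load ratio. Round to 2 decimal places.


Total complexity = 2 + 1 + 2 + 2 = 7
Load = total / capacity = 7 / 15
= 0.47


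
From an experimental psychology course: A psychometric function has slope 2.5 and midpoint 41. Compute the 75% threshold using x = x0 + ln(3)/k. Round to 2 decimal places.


At P = 0.75: 0.75 = 1/(1 + e^(-k*(x-x0)))
Solving: e^(-k*(x-x0)) = 1/3
x = x0 + ln(3)/k
ln(3) = 1.0986
x = 41 + 1.0986/2.5
= 41 + 0.4394
= 41.44


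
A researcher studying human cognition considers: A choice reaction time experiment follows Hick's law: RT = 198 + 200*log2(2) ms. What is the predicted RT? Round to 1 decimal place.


RT = 198 + 200 * log2(2)
log2(2) = 1.0
RT = 198 + 200 * 1.0
= 198 + 200.0
= 398.0 ms


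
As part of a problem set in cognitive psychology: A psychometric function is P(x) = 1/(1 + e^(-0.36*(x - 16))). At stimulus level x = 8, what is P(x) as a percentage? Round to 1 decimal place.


P(x) = 1/(1 + e^(-0.36*(8 - 16)))
Exponent = -0.36 * -8 = 2.88
e^(2.88) = 17.814273
P = 1/(1 + 17.814273) = 0.053151
Percentage = 5.3


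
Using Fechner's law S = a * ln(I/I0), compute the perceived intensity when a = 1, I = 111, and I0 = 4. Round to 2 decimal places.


S = 1 * ln(111/4)
I/I0 = 27.75
ln(27.75) = 3.3232
S = 1 * 3.3232
= 3.32


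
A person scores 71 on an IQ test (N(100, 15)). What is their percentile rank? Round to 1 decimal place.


z = (IQ - mean) / SD
z = (71 - 100) / 15 = -1.9333
Percentile = Phi(-1.9333) * 100
Phi(-1.9333) = 0.0266
= 2.7


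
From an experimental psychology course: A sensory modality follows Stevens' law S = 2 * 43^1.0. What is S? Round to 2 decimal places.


S = 2 * 43^1.0
43^1.0 = 43.0
S = 2 * 43.0
= 86.00


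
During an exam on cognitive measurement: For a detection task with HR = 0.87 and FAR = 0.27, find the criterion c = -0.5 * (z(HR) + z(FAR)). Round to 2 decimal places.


c = -0.5 * (z(HR) + z(FAR))
z(0.87) = 1.1264
z(0.27) = -0.6128
c = -0.5 * (1.1264 + -0.6128)
= -0.5 * 0.5136
= -0.26


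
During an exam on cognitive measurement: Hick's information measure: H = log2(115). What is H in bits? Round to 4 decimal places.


H = log2(n)
H = log2(115)
= 6.8455


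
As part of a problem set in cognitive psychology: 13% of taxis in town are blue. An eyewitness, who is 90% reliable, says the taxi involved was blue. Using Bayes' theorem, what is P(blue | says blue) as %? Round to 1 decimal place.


P(blue | says blue) = P(says blue | blue)*P(blue) / [P(says blue | blue)*P(blue) + P(says blue | not blue)*P(not blue)]
Numerator = 0.9 * 0.13 = 0.117
False identification = 0.1 * 0.87 = 0.087
P = 0.117 / (0.117 + 0.087)
= 0.117 / 0.204
As percentage = 57.4


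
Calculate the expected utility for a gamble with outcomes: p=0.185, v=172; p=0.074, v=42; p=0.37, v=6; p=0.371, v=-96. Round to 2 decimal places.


EU = sum(p_i * v_i)
0.185 * 172 = 31.82
0.074 * 42 = 3.108
0.37 * 6 = 2.22
0.371 * -96 = -35.616
EU = 31.82 + 3.108 + 2.22 + -35.616
= 1.53


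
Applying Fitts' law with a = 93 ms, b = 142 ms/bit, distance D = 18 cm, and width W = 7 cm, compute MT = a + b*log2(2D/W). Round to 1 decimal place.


MT = 93 + 142 * log2(2*18/7)
2D/W = 5.142857
log2(5.142857) = 2.3626
MT = 93 + 142 * 2.3626
= 428.5 ms


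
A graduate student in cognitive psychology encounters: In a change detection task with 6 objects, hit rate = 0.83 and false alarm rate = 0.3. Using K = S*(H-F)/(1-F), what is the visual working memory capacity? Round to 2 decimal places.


K = S * (H - F) / (1 - F)
H - F = 0.53
1 - F = 0.7
K = 6 * 0.53 / 0.7
= 4.54


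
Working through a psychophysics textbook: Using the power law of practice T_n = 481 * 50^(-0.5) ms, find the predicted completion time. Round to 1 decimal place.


T_n = 481 * 50^(-0.5)
50^(-0.5) = 0.141421
T_n = 481 * 0.141421
= 68.0 ms


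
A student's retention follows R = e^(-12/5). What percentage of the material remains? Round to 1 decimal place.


R = e^(-t/S)
-t/S = -12/5 = -2.4
R = e^(-2.4) = 0.090718
Percentage = 0.090718 * 100
= 9.1


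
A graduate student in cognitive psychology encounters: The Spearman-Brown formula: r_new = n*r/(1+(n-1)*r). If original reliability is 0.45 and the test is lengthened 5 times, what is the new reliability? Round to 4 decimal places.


r_new = n*r / (1 + (n-1)*r)
Numerator = 5 * 0.45 = 2.25
Denominator = 1 + 4 * 0.45 = 2.8
r_new = 2.25 / 2.8
= 0.8036


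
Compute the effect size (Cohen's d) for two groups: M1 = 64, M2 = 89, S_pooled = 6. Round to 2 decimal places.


Cohen's d = (M1 - M2) / S_pooled
= (64 - 89) / 6
= -25 / 6
= -4.17


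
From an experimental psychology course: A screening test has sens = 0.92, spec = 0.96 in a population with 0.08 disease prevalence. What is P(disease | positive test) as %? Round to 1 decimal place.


PPV = (sens * prev) / (sens * prev + (1-spec) * (1-prev))
Numerator = 0.92 * 0.08 = 0.0736
P(positive and no disease) = (1 - spec) * (1 - prev) = (1 - 0.96) * (1 - 0.08) = 0.0368
Denominator = 0.0736 + 0.0368 = 0.1104
PPV = 0.0736 / 0.1104 = 0.666667
As percentage = 66.7


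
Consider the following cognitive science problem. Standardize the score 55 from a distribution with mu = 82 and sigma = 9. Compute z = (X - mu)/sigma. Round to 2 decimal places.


z = (X - mu) / sigma
= (55 - 82) / 9
= -27 / 9
= -3.00


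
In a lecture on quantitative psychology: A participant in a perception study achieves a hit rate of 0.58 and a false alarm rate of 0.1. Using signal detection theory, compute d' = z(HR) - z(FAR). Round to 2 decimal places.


d' = z(HR) - z(FAR)
z(0.58) = 0.2019
z(0.1) = -1.2816
d' = 0.2019 - -1.2816
= 1.48


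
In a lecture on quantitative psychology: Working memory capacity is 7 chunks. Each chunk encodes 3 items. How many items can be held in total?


Total items = chunks * items_per_chunk
= 7 * 3
= 21


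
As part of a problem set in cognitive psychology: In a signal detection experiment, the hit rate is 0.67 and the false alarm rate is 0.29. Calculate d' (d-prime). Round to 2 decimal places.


d' = z(HR) - z(FAR)
z(0.67) = 0.4399
z(0.29) = -0.5534
d' = 0.4399 - -0.5534
= 0.99


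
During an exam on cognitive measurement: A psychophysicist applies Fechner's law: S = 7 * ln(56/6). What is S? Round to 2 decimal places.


S = 7 * ln(56/6)
I/I0 = 9.333333
ln(9.333333) = 2.2336
S = 7 * 2.2336
= 15.64


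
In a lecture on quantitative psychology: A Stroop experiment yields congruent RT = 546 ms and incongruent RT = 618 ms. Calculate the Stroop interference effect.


Stroop effect = RT(incongruent) - RT(congruent)
= 618 - 546
= 72 ms


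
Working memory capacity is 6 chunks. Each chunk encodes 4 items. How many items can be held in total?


Total items = chunks * items_per_chunk
= 6 * 4
= 24


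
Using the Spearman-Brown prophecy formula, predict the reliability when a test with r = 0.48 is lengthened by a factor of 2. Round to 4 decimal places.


r_new = n*r / (1 + (n-1)*r)
Numerator = 2 * 0.48 = 0.96
Denominator = 1 + 1 * 0.48 = 1.48
r_new = 0.96 / 1.48
= 0.6486


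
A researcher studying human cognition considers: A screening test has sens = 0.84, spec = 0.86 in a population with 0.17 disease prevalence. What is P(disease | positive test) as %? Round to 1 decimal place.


PPV = (sens * prev) / (sens * prev + (1-spec) * (1-prev))
Numerator = 0.84 * 0.17 = 0.1428
P(positive and no disease) = (1 - spec) * (1 - prev) = (1 - 0.86) * (1 - 0.17) = 0.1162
Denominator = 0.1428 + 0.1162 = 0.259
PPV = 0.1428 / 0.259 = 0.551351
As percentage = 55.1


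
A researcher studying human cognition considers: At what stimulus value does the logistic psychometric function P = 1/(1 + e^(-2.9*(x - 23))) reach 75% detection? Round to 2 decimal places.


At P = 0.75: 0.75 = 1/(1 + e^(-k*(x-x0)))
Solving: e^(-k*(x-x0)) = 1/3
x = x0 + ln(3)/k
ln(3) = 1.0986
x = 23 + 1.0986/2.9
= 23 + 0.3788
= 23.38


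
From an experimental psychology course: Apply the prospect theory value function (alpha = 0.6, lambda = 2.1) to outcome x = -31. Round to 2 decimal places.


Since x = -31 < 0, use v(x) = -lambda*(-x)^alpha
(-x) = 31
31^0.6 = 7.849
v(-31) = -2.1 * 7.849
= -16.48


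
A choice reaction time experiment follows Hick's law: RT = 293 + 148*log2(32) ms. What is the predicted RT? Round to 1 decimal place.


RT = 293 + 148 * log2(32)
log2(32) = 5.0
RT = 293 + 148 * 5.0
= 293 + 740.0
= 1033.0 ms


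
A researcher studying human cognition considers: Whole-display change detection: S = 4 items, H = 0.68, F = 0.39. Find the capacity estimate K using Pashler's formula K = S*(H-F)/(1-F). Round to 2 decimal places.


K = S * (H - F) / (1 - F)
H - F = 0.29
1 - F = 0.61
K = 4 * 0.29 / 0.61
= 1.90


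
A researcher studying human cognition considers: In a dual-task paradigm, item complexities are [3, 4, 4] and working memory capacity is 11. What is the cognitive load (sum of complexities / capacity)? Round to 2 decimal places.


Total complexity = 3 + 4 + 4 = 11
Load = total / capacity = 11 / 11
= 1.00


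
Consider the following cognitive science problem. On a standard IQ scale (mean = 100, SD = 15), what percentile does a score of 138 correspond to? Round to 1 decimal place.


z = (IQ - mean) / SD
z = (138 - 100) / 15 = 2.5333
Percentile = Phi(2.5333) * 100
Phi(2.5333) = 0.99435
= 99.4


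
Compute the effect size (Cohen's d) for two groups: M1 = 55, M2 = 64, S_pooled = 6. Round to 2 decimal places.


Cohen's d = (M1 - M2) / S_pooled
= (55 - 64) / 6
= -9 / 6
= -1.50


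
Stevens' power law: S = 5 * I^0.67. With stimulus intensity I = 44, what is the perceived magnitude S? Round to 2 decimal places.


S = 5 * 44^0.67
44^0.67 = 12.6216
S = 5 * 12.6216
= 63.11


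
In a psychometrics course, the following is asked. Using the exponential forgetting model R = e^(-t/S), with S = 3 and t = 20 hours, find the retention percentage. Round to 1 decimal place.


R = e^(-t/S)
-t/S = -20/3 = -6.666667
R = e^(-6.666667) = 0.001273
Percentage = 0.001273 * 100
= 0.1


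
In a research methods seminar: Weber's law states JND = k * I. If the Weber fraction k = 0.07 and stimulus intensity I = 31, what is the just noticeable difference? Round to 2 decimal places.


JND = k * I
JND = 0.07 * 31
= 2.17


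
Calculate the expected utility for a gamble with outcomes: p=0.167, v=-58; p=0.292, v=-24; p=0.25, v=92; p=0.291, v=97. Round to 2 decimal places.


EU = sum(p_i * v_i)
0.167 * -58 = -9.686
0.292 * -24 = -7.008
0.25 * 92 = 23.0
0.291 * 97 = 28.227
EU = -9.686 + -7.008 + 23.0 + 28.227
= 34.53


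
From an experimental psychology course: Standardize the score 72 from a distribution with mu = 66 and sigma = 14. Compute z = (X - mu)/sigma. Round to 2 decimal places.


z = (X - mu) / sigma
= (72 - 66) / 14
= 6 / 14
= 0.43


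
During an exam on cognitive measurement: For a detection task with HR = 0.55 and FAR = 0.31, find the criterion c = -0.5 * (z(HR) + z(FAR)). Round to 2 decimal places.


c = -0.5 * (z(HR) + z(FAR))
z(0.55) = 0.1257
z(0.31) = -0.4959
c = -0.5 * (0.1257 + -0.4959)
= -0.5 * -0.3702
= 0.19


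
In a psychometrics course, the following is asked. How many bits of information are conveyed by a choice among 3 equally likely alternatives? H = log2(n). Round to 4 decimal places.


H = log2(n)
H = log2(3)
= 1.5850


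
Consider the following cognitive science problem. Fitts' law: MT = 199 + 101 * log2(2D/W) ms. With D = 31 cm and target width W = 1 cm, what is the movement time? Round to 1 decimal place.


MT = 199 + 101 * log2(2*31/1)
2D/W = 62.0
log2(62.0) = 5.9542
MT = 199 + 101 * 5.9542
= 800.4 ms


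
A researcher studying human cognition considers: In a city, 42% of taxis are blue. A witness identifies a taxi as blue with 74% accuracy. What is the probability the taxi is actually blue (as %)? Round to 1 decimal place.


P(blue | says blue) = P(says blue | blue)*P(blue) / [P(says blue | blue)*P(blue) + P(says blue | not blue)*P(not blue)]
Numerator = 0.74 * 0.42 = 0.3108
False identification = 0.26 * 0.58 = 0.1508
P = 0.3108 / (0.3108 + 0.1508)
= 0.3108 / 0.4616
As percentage = 67.3


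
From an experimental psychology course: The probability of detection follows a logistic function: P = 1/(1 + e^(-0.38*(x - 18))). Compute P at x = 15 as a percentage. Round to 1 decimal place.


P(x) = 1/(1 + e^(-0.38*(15 - 18)))
Exponent = -0.38 * -3 = 1.14
e^(1.14) = 3.126768
P = 1/(1 + 3.126768) = 0.24232
Percentage = 24.2


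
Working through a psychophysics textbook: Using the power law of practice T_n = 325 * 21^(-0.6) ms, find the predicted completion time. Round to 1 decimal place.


T_n = 325 * 21^(-0.6)
21^(-0.6) = 0.160942
T_n = 325 * 0.160942
= 52.3 ms


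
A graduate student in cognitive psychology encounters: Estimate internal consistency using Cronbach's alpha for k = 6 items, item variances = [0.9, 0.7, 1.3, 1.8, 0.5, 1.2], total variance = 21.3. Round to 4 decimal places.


alpha = (k/(k-1)) * (1 - sum(s_i^2)/s_total^2)
sum(item variances) = 6.4
k/(k-1) = 6/5 = 1.2
1 - 6.4/21.3 = 1 - 0.300469 = 0.699531
alpha = 1.2 * 0.699531
= 0.8394


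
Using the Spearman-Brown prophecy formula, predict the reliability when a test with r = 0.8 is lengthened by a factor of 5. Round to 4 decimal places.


r_new = n*r / (1 + (n-1)*r)
Numerator = 5 * 0.8 = 4.0
Denominator = 1 + 4 * 0.8 = 4.2
r_new = 4.0 / 4.2
= 0.9524


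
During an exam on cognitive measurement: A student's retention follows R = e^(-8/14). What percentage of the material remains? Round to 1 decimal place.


R = e^(-t/S)
-t/S = -8/14 = -0.571429
R = e^(-0.571429) = 0.564718
Percentage = 0.564718 * 100
= 56.5


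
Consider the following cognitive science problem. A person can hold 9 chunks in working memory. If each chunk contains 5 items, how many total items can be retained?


Total items = chunks * items_per_chunk
= 9 * 5
= 45


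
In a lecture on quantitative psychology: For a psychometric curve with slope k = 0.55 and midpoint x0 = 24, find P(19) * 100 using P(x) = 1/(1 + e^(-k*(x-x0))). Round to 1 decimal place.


P(x) = 1/(1 + e^(-0.55*(19 - 24)))
Exponent = -0.55 * -5 = 2.75
e^(2.75) = 15.642632
P = 1/(1 + 15.642632) = 0.060087
Percentage = 6.0


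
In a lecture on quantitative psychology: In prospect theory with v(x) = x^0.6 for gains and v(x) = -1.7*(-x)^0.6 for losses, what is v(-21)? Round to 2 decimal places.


Since x = -21 < 0, use v(x) = -lambda*(-x)^alpha
(-x) = 21
21^0.6 = 6.2134
v(-21) = -1.7 * 6.2134
= -10.56


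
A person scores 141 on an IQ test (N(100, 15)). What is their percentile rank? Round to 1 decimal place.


z = (IQ - mean) / SD
z = (141 - 100) / 15 = 2.7333
Percentile = Phi(2.7333) * 100
Phi(2.7333) = 0.996865
= 99.7


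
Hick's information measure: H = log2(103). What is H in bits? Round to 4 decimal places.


H = log2(n)
H = log2(103)
= 6.6865


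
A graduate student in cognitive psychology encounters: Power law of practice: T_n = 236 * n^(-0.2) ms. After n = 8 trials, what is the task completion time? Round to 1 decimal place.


T_n = 236 * 8^(-0.2)
8^(-0.2) = 0.659754
T_n = 236 * 0.659754
= 155.7 ms


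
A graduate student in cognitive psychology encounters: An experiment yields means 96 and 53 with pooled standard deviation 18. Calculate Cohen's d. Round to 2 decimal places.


Cohen's d = (M1 - M2) / S_pooled
= (96 - 53) / 18
= 43 / 18
= 2.39


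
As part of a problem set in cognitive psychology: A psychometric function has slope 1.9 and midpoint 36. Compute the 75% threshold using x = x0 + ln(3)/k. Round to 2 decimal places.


At P = 0.75: 0.75 = 1/(1 + e^(-k*(x-x0)))
Solving: e^(-k*(x-x0)) = 1/3
x = x0 + ln(3)/k
ln(3) = 1.0986
x = 36 + 1.0986/1.9
= 36 + 0.5782
= 36.58


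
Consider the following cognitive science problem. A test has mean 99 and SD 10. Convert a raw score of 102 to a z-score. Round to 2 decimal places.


z = (X - mu) / sigma
= (102 - 99) / 10
= 3 / 10
= 0.30


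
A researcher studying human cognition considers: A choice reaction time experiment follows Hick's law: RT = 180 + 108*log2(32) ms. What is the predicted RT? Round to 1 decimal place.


RT = 180 + 108 * log2(32)
log2(32) = 5.0
RT = 180 + 108 * 5.0
= 180 + 540.0
= 720.0 ms


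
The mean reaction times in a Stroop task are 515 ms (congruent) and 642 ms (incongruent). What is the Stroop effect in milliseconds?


Stroop effect = RT(incongruent) - RT(congruent)
= 642 - 515
= 127 ms


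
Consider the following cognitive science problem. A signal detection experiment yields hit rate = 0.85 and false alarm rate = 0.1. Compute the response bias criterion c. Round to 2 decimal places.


c = -0.5 * (z(HR) + z(FAR))
z(0.85) = 1.0364
z(0.1) = -1.2816
c = -0.5 * (1.0364 + -1.2816)
= -0.5 * -0.2452
= 0.12


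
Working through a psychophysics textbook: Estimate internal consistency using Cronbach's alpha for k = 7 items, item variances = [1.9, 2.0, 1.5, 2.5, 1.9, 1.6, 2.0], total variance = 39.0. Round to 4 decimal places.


alpha = (k/(k-1)) * (1 - sum(s_i^2)/s_total^2)
sum(item variances) = 13.4
k/(k-1) = 7/6 = 1.166667
1 - 13.4/39.0 = 1 - 0.34359 = 0.65641
alpha = 1.166667 * 0.65641
= 0.7658


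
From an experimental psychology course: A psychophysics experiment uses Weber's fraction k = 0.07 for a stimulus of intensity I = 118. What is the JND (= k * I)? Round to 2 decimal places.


JND = k * I
JND = 0.07 * 118
= 8.26


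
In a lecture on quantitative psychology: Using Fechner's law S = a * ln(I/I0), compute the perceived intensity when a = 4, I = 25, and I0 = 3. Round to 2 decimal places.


S = 4 * ln(25/3)
I/I0 = 8.333333
ln(8.333333) = 2.1203
S = 4 * 2.1203
= 8.48


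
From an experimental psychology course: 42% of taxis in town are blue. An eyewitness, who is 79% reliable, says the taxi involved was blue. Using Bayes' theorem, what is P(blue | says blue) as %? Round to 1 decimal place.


P(blue | says blue) = P(says blue | blue)*P(blue) / [P(says blue | blue)*P(blue) + P(says blue | not blue)*P(not blue)]
Numerator = 0.79 * 0.42 = 0.3318
False identification = 0.21 * 0.58 = 0.1218
P = 0.3318 / (0.3318 + 0.1218)
= 0.3318 / 0.4536
As percentage = 73.1


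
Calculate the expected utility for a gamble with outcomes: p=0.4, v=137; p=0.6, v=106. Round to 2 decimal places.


EU = sum(p_i * v_i)
0.4 * 137 = 54.8
0.6 * 106 = 63.6
EU = 54.8 + 63.6
= 118.40


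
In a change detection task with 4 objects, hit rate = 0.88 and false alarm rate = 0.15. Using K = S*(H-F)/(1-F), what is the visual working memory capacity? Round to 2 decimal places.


K = S * (H - F) / (1 - F)
H - F = 0.73
1 - F = 0.85
K = 4 * 0.73 / 0.85
= 3.44


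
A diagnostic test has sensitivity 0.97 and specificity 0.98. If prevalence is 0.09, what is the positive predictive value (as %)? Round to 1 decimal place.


PPV = (sens * prev) / (sens * prev + (1-spec) * (1-prev))
Numerator = 0.97 * 0.09 = 0.0873
P(positive and no disease) = (1 - spec) * (1 - prev) = (1 - 0.98) * (1 - 0.09) = 0.0182
Denominator = 0.0873 + 0.0182 = 0.1055
PPV = 0.0873 / 0.1055 = 0.827488
As percentage = 82.7


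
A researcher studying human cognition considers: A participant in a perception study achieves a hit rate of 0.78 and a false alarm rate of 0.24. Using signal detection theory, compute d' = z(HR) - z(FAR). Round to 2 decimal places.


d' = z(HR) - z(FAR)
z(0.78) = 0.7722
z(0.24) = -0.7063
d' = 0.7722 - -0.7063
= 1.48


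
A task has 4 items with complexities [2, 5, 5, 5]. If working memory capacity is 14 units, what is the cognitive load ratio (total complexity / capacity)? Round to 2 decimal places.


Total complexity = 2 + 5 + 5 + 5 = 17
Load = total / capacity = 17 / 14
= 1.21


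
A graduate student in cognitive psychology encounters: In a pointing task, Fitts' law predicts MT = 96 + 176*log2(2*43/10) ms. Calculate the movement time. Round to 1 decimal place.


MT = 96 + 176 * log2(2*43/10)
2D/W = 8.6
log2(8.6) = 3.1043
MT = 96 + 176 * 3.1043
= 642.4 ms


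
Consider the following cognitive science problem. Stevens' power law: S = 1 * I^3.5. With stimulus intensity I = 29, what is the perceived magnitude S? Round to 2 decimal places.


S = 1 * 29^3.5
29^3.5 = 131338.7845
S = 1 * 131338.7845
= 131338.78


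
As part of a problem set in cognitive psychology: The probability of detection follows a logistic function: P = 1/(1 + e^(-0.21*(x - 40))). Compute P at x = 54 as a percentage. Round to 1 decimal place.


P(x) = 1/(1 + e^(-0.21*(54 - 40)))
Exponent = -0.21 * 14 = -2.94
e^(-2.94) = 0.052866
P = 1/(1 + 0.052866) = 0.949788
Percentage = 95.0


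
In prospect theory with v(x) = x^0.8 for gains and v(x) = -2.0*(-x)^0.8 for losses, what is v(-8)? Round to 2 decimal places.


Since x = -8 < 0, use v(x) = -lambda*(-x)^alpha
(-x) = 8
8^0.8 = 5.278
v(-8) = -2.0 * 5.278
= -10.56


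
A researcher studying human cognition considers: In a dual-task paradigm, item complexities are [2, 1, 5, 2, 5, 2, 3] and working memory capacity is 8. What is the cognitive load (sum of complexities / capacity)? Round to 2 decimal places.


Total complexity = 2 + 1 + 5 + 2 + 5 + 2 + 3 = 20
Load = total / capacity = 20 / 8
= 2.50


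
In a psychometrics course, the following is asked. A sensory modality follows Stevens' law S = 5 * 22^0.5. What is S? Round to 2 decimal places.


S = 5 * 22^0.5
22^0.5 = 4.6904
S = 5 * 4.6904
= 23.45


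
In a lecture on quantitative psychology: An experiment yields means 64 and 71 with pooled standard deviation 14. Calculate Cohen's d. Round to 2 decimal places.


Cohen's d = (M1 - M2) / S_pooled
= (64 - 71) / 14
= -7 / 14
= -0.50


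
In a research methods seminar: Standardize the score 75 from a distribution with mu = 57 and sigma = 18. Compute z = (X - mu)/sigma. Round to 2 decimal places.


z = (X - mu) / sigma
= (75 - 57) / 18
= 18 / 18
= 1.00


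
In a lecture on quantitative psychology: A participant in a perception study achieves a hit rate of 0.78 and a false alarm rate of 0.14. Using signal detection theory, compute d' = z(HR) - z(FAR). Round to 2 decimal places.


d' = z(HR) - z(FAR)
z(0.78) = 0.7722
z(0.14) = -1.0803
d' = 0.7722 - -1.0803
= 1.85


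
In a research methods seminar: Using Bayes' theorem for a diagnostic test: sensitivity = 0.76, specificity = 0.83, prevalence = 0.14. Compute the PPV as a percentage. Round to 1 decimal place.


PPV = (sens * prev) / (sens * prev + (1-spec) * (1-prev))
Numerator = 0.76 * 0.14 = 0.1064
P(positive and no disease) = (1 - spec) * (1 - prev) = (1 - 0.83) * (1 - 0.14) = 0.1462
Denominator = 0.1064 + 0.1462 = 0.2526
PPV = 0.1064 / 0.2526 = 0.421219
As percentage = 42.1
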